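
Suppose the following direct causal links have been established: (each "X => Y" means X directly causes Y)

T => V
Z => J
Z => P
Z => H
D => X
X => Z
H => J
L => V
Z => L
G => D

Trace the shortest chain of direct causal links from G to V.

G → D
D → X
X → Z
Z → L
L → V
Length: 5 steps.

G → D → X → Z → L → V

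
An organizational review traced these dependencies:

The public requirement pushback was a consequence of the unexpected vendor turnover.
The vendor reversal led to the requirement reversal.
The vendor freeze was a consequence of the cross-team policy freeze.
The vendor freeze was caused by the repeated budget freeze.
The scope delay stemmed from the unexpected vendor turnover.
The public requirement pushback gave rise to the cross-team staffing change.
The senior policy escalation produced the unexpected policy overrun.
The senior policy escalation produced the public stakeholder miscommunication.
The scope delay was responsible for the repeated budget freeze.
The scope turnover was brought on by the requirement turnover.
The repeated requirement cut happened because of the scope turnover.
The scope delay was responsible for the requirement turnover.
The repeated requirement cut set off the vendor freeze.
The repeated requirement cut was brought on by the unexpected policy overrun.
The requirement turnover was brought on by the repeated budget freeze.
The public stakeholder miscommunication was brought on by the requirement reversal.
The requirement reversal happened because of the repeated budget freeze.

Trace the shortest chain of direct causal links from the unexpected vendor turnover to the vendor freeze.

the unexpected vendor turnover → the scope delay → the repeated budget freeze → the vendor freeze

the unexpected vendor turnover → the scope delay
the scope delay → the repeated budget freeze
the repeated budget freeze → the vendor freeze
Length: 3 steps.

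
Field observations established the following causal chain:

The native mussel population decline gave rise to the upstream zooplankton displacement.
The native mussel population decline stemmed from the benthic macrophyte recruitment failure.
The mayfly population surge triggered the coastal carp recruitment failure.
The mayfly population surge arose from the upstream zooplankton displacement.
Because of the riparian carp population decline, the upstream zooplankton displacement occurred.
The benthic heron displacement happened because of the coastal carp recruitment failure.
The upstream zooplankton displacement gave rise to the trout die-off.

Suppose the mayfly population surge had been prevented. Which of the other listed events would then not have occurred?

the benthic heron displacement, the coastal carp recruitment failure

Downstream of the mayfly population surge: the coastal carp recruitment failure, the benthic heron displacement.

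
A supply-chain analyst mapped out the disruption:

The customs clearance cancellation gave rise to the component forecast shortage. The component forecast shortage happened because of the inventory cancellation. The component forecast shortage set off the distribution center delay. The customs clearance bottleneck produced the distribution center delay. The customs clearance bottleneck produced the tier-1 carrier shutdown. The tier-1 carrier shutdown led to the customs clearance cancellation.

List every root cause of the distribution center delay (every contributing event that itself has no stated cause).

the customs clearance bottleneck, the inventory cancellation

Tracing upstream from the distribution center delay: the distribution center delay ← the customs clearance bottleneck.
A separate upstream branch: the distribution center delay ← the component forecast shortage ← the inventory cancellation.
Each of those chain origins has no stated cause.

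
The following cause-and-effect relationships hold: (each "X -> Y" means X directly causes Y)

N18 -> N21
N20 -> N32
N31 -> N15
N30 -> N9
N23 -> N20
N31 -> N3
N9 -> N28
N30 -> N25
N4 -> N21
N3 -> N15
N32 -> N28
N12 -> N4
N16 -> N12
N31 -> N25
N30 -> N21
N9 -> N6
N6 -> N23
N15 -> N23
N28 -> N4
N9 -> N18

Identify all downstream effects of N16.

Direct effects: N12.
2 steps out: N4.
3 steps out: N21.
Not reachable from it: N31, N3, N30, N15, N25, N9, N6, N23, N20, N32, N28, N18.

N12, N21, N4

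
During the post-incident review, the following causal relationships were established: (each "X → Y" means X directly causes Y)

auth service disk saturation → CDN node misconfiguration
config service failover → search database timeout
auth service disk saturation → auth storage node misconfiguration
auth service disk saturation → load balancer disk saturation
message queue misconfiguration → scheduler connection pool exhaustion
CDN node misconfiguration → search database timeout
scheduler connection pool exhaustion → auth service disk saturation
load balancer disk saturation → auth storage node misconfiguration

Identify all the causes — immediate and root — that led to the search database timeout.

Immediate causes of the search database timeout: the CDN node misconfiguration, the config service failover.
Further upstream: the message queue misconfiguration, the scheduler connection pool exhaustion, the auth service disk saturation.

the CDN node misconfiguration, the auth service disk saturation, the config service failover, the message queue misconfiguration, the scheduler connection pool exhaustion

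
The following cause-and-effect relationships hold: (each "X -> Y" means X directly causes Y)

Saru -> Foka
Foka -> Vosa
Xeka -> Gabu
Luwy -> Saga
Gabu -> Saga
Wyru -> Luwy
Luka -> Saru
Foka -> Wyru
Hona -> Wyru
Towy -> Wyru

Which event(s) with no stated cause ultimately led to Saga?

Hona, Luka, Towy, Xeka

Tracing upstream from Saga: Saga ← Luwy ← Wyru ← Foka ← Saru ← Luka.
A separate upstream branch: Saga ← Luwy ← Wyru ← Towy.
A separate upstream branch: Saga ← Luwy ← Wyru ← Hona.
A separate upstream branch: Saga ← Gabu ← Xeka.
Each of those chain origins has no stated cause.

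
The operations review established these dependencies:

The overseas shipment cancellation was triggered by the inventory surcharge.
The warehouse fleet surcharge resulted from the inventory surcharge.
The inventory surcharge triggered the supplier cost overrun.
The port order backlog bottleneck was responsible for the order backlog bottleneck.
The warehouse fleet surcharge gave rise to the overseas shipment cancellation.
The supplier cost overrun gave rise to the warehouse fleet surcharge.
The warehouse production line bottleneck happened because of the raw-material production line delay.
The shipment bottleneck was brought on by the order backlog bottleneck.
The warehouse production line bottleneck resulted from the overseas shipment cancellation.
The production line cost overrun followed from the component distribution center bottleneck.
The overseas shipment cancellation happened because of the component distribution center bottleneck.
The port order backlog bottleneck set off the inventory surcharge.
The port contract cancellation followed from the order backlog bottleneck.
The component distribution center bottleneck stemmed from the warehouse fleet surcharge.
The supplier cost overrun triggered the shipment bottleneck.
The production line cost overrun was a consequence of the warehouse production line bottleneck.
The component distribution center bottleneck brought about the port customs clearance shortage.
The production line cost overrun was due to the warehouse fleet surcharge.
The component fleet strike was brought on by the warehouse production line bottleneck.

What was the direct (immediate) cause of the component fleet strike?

Upstream contributors include the port order backlog bottleneck, the inventory surcharge, the supplier cost overrun, the warehouse fleet surcharge, the component distribution center bottleneck, the raw-material production line delay, the overseas shipment cancellation, but only the warehouse production line bottleneck feeds directly into the component fleet strike.

the warehouse production line bottleneck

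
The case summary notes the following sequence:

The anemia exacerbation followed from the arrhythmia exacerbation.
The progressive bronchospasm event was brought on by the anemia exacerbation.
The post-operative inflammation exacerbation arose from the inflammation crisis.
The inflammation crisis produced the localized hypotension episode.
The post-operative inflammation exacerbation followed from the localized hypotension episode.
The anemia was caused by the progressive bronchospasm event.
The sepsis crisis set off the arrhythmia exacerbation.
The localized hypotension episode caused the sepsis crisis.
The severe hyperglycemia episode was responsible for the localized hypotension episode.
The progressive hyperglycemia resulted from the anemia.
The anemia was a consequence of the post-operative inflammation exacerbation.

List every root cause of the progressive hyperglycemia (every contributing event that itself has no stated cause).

Tracing upstream from the progressive hyperglycemia: the progressive hyperglycemia ← the anemia ← the post-operative inflammation exacerbation ← the inflammation crisis.
A separate upstream branch: the progressive hyperglycemia ← the anemia ← the post-operative inflammation exacerbation ← the localized hypotension episode ← the severe hyperglycemia episode.
Each of those chain origins has no stated cause.

the inflammation crisis, the severe hyperglycemia episode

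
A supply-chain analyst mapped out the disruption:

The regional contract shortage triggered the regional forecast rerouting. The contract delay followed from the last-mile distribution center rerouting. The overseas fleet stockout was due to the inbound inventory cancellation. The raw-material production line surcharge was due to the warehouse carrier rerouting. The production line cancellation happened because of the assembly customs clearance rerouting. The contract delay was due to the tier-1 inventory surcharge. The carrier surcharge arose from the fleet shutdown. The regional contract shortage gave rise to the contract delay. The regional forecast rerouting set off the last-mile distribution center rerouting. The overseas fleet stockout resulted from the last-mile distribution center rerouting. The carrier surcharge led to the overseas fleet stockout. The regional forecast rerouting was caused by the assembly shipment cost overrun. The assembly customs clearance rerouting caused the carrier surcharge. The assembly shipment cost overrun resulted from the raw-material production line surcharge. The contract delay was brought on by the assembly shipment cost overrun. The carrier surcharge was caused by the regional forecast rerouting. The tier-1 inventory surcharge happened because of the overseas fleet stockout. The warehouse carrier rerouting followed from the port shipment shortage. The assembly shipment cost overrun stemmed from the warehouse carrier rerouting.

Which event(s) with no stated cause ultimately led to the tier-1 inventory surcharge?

Tracing upstream from the tier-1 inventory surcharge: the tier-1 inventory surcharge ← the overseas fleet stockout ← the carrier surcharge ← the assembly customs clearance rerouting.
A separate upstream branch: the tier-1 inventory surcharge ← the overseas fleet stockout ← the last-mile distribution center rerouting ← the regional forecast rerouting ← the assembly shipment cost overrun ← the warehouse carrier rerouting ← the port shipment shortage.
A separate upstream branch: the tier-1 inventory surcharge ← the overseas fleet stockout ← the carrier surcharge ← the fleet shutdown.
A separate upstream branch: the tier-1 inventory surcharge ← the overseas fleet stockout ← the last-mile distribution center rerouting ← the regional forecast rerouting ← the regional contract shortage.
A separate upstream branch: the tier-1 inventory surcharge ← the overseas fleet stockout ← the inbound inventory cancellation.
Each of those chain origins has no stated cause.

the assembly customs clearance rerouting, the fleet shutdown, the inbound inventory cancellation, the port shipment shortage, the regional contract shortage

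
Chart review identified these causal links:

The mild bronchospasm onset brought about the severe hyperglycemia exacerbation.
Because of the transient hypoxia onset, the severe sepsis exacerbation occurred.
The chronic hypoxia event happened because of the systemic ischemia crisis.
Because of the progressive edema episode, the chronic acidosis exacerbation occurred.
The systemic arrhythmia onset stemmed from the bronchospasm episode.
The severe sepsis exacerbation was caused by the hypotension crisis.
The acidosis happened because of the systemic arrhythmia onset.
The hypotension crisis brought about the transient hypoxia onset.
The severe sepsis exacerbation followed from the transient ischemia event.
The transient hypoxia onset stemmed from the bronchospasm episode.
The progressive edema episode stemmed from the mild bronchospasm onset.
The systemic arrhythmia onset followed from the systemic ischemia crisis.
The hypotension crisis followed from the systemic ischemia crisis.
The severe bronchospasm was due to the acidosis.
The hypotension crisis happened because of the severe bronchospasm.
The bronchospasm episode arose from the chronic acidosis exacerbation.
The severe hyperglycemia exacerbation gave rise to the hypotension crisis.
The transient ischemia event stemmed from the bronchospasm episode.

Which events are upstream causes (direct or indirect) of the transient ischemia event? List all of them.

the bronchospasm episode, the chronic acidosis exacerbation, the mild bronchospasm onset, the progressive edema episode

Immediate cause of the transient ischemia event: the bronchospasm episode.
Further upstream: the mild bronchospasm onset, the progressive edema episode, the chronic acidosis exacerbation.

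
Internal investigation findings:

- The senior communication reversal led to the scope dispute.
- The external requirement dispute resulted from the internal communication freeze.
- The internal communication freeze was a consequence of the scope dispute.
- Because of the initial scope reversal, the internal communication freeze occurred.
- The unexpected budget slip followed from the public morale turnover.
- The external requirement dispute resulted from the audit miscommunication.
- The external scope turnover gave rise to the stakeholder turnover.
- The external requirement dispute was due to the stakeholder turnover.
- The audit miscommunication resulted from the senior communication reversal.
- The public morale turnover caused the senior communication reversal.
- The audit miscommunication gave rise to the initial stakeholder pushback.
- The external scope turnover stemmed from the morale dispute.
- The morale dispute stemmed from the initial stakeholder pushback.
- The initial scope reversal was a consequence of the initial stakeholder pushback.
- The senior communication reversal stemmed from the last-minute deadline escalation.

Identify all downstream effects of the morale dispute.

the external requirement dispute, the external scope turnover, the stakeholder turnover

Direct effects: the external scope turnover.
2 steps out: the stakeholder turnover.
3 steps out: the external requirement dispute.
Not reachable from it: the public morale turnover, the last-minute deadline escalation, the senior communication reversal, the unexpected budget slip, the audit miscommunication, the initial stakeholder pushback, the scope dispute, the initial scope reversal, the internal communication freeze.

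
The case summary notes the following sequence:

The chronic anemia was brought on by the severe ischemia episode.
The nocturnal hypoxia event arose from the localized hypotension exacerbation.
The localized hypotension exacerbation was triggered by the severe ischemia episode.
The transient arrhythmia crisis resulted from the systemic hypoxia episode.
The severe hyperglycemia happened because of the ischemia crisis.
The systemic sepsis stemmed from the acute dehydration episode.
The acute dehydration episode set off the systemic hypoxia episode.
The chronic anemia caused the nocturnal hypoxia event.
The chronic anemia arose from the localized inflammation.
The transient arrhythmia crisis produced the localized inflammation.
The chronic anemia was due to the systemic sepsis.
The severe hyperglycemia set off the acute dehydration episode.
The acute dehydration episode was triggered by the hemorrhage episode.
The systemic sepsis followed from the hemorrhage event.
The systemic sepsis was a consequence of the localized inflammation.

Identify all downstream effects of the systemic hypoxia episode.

Direct effects: the transient arrhythmia crisis.
2 steps out: the localized inflammation.
3 steps out: the systemic sepsis, the chronic anemia.
4 steps out: the nocturnal hypoxia event.
Not reachable from it: the hemorrhage episode, the ischemia crisis, the severe ischemia episode, the severe hyperglycemia, the acute dehydration episode, the hemorrhage event, the localized hypotension exacerbation.

the chronic anemia, the localized inflammation, the nocturnal hypoxia event, the systemic sepsis, the transient arrhythmia crisis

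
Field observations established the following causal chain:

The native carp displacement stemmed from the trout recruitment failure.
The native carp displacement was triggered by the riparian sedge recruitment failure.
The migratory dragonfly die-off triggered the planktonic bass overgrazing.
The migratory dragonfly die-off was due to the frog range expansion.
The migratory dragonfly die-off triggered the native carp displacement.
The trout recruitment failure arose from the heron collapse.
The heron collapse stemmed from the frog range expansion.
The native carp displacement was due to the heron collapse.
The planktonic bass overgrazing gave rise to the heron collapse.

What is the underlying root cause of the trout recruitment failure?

the frog range expansion

Tracing upstream from the trout recruitment failure: the trout recruitment failure ← the heron collapse ← the frog range expansion.
The frog range expansion has no stated cause, so it is the root.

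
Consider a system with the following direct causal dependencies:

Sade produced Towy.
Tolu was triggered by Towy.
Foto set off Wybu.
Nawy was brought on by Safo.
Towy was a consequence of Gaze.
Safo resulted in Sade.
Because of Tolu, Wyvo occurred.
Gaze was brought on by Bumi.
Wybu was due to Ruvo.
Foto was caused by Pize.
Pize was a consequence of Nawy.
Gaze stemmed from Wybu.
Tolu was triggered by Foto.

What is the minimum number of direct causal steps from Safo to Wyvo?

Shortest chain: Safo → Sade → Towy → Tolu → Wyvo.

4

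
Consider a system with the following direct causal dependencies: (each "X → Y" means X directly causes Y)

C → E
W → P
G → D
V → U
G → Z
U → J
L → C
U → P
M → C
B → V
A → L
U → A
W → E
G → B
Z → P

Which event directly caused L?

A

Upstream contributors include G, B, V, U, but only A feeds directly into L.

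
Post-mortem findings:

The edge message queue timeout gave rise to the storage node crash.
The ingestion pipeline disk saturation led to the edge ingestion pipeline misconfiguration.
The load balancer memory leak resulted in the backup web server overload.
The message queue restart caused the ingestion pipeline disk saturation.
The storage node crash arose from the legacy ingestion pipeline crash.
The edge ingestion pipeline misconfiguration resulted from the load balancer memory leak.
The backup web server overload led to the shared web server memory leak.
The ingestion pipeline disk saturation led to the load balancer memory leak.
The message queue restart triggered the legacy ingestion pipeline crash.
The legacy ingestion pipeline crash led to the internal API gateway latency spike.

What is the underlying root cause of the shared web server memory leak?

the message queue restart

Tracing upstream from the shared web server memory leak: the shared web server memory leak ← the backup web server overload ← the load balancer memory leak ← the ingestion pipeline disk saturation ← the message queue restart.
The message queue restart has no stated cause, so it is the root.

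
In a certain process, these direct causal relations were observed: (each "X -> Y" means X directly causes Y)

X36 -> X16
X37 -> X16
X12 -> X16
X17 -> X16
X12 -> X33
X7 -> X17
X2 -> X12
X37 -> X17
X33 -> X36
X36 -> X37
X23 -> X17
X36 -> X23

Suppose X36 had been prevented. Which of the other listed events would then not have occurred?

Downstream of X36: X23, X37, X17, X16.
Of those, still caused via another path: X17, X16.
The remainder have no surviving cause.

X23, X37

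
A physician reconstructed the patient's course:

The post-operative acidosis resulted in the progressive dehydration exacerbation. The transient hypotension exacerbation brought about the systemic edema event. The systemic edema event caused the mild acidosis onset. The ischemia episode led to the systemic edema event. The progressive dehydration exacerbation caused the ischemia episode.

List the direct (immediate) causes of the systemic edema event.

the ischemia episode, the transient hypotension exacerbation

Upstream contributors include the post-operative acidosis, the progressive dehydration exacerbation, but only the ischemia episode, the transient hypotension exacerbation feed directly into the systemic edema event.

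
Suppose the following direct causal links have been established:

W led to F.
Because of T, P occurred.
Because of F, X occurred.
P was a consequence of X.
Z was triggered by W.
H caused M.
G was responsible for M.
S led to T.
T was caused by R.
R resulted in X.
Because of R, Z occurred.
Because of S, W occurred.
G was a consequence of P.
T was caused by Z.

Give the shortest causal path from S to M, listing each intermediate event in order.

S → T
T → P
P → G
G → M
Length: 4 steps.

S → T → P → G → M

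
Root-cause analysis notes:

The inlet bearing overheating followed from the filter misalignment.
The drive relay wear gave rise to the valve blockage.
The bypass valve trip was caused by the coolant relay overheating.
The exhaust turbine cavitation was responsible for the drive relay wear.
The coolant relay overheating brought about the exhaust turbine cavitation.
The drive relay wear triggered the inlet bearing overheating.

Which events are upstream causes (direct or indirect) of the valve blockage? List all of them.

Immediate cause of the valve blockage: the drive relay wear.
Further upstream: the coolant relay overheating, the exhaust turbine cavitation.

the coolant relay overheating, the drive relay wear, the exhaust turbine cavitation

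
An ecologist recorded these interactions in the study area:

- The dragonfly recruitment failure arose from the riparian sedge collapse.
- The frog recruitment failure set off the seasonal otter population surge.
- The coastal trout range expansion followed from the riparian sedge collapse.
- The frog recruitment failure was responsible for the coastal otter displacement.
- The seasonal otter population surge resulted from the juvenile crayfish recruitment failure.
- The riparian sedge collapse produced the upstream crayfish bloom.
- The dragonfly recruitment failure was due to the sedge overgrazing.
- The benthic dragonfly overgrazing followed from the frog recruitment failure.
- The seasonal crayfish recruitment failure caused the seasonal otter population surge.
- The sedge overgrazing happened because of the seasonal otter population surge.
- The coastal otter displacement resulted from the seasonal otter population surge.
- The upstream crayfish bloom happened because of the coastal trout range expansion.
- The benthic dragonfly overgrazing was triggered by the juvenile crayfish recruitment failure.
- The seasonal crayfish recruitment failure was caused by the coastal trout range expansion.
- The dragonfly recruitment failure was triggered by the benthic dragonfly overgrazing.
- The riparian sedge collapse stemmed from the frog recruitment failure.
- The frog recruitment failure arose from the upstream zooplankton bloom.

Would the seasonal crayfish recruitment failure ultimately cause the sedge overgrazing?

Yes

There is a causal chain: the seasonal crayfish recruitment failure → the seasonal otter population surge → the sedge overgrazing.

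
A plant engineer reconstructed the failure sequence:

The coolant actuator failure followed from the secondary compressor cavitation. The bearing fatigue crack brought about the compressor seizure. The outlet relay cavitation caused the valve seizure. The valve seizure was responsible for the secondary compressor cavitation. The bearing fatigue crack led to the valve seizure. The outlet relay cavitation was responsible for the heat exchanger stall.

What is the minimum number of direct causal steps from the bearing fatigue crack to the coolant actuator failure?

3

Shortest chain: the bearing fatigue crack → the valve seizure → the secondary compressor cavitation → the coolant actuator failure.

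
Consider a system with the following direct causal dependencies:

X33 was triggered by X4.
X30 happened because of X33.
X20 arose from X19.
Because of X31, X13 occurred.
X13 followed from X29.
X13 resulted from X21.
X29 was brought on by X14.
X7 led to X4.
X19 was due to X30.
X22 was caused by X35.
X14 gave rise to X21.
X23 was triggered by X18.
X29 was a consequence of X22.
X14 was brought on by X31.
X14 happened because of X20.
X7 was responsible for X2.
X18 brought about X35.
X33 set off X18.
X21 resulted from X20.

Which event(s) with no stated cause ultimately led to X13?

Tracing upstream from X13: X13 ← X21 ← X20 ← X19 ← X30 ← X33 ← X4 ← X7.
A separate upstream branch: X13 ← X31.
Each of those chain origins has no stated cause.

X31, X7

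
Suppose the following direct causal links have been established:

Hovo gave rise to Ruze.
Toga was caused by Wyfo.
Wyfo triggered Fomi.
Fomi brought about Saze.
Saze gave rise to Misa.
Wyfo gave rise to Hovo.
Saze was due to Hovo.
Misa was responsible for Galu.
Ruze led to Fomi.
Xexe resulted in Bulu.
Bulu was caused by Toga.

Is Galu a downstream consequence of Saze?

There is a causal chain: Saze → Misa → Galu.

Yes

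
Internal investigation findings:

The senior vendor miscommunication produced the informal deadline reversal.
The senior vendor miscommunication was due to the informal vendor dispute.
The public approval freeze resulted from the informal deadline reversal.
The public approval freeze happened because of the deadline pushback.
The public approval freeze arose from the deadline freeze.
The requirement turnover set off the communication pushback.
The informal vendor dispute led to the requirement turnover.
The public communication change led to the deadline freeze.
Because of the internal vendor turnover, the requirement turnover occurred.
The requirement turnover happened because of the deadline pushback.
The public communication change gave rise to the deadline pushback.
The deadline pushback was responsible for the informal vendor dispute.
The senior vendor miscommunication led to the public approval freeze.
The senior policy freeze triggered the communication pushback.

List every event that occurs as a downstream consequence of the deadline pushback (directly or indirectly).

Direct effects: the informal vendor dispute, the requirement turnover, the public approval freeze.
2 steps out: the senior vendor miscommunication, the communication pushback.
3 steps out: the informal deadline reversal.
Not reachable from it: the public communication change, the deadline freeze, the senior policy freeze, the internal vendor turnover.

the communication pushback, the informal deadline reversal, the informal vendor dispute, the public approval freeze, the requirement turnover, the senior vendor miscommunication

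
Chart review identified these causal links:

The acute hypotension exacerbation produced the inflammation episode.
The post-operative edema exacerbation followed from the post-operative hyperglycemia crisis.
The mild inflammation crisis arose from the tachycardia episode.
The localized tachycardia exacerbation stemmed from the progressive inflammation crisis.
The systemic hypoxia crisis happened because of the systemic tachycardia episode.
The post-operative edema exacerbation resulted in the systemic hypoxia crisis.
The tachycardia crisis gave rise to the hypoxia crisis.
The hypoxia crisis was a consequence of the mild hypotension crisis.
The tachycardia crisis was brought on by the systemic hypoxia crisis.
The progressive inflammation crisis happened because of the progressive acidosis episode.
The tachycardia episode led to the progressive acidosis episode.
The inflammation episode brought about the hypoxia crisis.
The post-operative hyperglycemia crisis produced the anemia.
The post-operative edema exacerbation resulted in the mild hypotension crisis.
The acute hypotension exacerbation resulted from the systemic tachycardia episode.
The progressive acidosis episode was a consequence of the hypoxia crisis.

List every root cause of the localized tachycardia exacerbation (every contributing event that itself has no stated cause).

the post-operative hyperglycemia crisis, the systemic tachycardia episode, the tachycardia episode

Tracing upstream from the localized tachycardia exacerbation: the localized tachycardia exacerbation ← the progressive inflammation crisis ← the progressive acidosis episode ← the hypoxia crisis ← the tachycardia crisis ← the systemic hypoxia crisis ← the systemic tachycardia episode.
A separate upstream branch: the localized tachycardia exacerbation ← the progressive inflammation crisis ← the progressive acidosis episode ← the hypoxia crisis ← the mild hypotension crisis ← the post-operative edema exacerbation ← the post-operative hyperglycemia crisis.
A separate upstream branch: the localized tachycardia exacerbation ← the progressive inflammation crisis ← the progressive acidosis episode ← the tachycardia episode.
Each of those chain origins has no stated cause.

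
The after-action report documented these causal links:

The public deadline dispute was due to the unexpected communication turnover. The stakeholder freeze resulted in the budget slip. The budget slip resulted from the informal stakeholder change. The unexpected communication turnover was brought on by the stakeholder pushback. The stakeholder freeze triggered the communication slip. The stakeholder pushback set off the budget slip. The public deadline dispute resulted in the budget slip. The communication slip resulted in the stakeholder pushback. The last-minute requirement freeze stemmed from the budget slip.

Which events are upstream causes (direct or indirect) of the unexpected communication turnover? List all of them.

Immediate cause of the unexpected communication turnover: the stakeholder pushback.
Further upstream: the stakeholder freeze, the communication slip.

the communication slip, the stakeholder freeze, the stakeholder pushback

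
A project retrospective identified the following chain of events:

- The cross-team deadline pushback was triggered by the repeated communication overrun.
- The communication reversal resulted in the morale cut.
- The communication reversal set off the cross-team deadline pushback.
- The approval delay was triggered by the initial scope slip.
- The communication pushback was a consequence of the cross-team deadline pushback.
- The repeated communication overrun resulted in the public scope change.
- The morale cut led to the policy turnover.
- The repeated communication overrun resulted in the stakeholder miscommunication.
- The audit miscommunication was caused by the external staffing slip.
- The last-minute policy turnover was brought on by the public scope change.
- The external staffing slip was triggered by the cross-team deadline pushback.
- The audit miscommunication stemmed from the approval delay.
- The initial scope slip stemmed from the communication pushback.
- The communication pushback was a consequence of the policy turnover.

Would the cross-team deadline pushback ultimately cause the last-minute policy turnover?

No

The cross-team deadline pushback leads to the communication pushback, the initial scope slip, the approval delay, the external staffing slip, the audit miscommunication; the last-minute policy turnover is not among them.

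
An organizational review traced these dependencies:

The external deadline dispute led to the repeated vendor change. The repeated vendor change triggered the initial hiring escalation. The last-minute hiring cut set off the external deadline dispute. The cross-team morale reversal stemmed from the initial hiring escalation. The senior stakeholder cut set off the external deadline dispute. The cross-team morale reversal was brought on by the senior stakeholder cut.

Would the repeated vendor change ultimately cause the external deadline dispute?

No

The repeated vendor change leads to the initial hiring escalation, the cross-team morale reversal; the external deadline dispute is not among them.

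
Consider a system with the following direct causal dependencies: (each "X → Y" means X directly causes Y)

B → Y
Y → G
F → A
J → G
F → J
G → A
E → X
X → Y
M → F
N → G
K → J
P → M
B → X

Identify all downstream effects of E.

A, G, X, Y

Direct effects: X.
2 steps out: Y.
3 steps out: G.
4 steps out: A.
Not reachable from it: P, K, M, B, F, N, J.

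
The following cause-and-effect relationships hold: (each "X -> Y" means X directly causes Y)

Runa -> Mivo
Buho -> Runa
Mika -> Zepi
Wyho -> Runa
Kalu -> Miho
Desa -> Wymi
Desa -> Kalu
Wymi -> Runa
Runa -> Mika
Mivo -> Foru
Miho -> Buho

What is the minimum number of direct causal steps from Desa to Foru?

4

Shortest chain: Desa → Wymi → Runa → Mivo → Foru.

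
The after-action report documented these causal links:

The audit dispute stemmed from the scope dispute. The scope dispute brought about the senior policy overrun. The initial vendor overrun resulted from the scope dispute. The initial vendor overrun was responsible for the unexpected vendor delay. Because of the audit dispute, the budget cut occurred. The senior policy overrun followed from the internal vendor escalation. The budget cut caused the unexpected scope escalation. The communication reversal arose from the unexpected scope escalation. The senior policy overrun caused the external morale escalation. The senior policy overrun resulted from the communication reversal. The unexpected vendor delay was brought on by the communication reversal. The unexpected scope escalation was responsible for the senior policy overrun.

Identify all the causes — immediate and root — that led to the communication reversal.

the audit dispute, the budget cut, the scope dispute, the unexpected scope escalation

Immediate cause of the communication reversal: the unexpected scope escalation.
Further upstream: the scope dispute, the audit dispute, the budget cut.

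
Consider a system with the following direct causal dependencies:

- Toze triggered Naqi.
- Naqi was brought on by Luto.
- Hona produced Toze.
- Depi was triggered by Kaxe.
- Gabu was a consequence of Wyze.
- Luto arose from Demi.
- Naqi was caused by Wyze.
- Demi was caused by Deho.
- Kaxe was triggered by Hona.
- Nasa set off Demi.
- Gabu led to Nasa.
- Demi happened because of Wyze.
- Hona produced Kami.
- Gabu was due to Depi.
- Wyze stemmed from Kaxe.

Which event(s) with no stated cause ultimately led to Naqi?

Tracing upstream from Naqi: Naqi ← Toze ← Hona.
A separate upstream branch: Naqi ← Luto ← Demi ← Deho.
Each of those chain origins has no stated cause.

Deho, Hona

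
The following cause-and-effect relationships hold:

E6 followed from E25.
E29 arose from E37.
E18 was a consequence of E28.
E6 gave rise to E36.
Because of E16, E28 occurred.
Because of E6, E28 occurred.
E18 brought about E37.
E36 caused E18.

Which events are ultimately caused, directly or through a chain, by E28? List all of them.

Direct effects: E18.
2 steps out: E37.
3 steps out: E29.
Not reachable from it: E25, E16, E6, E36.

E18, E29, E37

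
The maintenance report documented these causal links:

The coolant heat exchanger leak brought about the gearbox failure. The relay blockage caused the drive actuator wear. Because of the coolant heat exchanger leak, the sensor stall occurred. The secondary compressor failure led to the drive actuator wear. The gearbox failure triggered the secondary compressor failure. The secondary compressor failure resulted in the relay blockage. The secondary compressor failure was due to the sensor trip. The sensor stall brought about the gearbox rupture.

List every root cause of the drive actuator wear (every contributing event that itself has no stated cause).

the coolant heat exchanger leak, the sensor trip

Tracing upstream from the drive actuator wear: the drive actuator wear ← the secondary compressor failure ← the gearbox failure ← the coolant heat exchanger leak.
A separate upstream branch: the drive actuator wear ← the secondary compressor failure ← the sensor trip.
Each of those chain origins has no stated cause.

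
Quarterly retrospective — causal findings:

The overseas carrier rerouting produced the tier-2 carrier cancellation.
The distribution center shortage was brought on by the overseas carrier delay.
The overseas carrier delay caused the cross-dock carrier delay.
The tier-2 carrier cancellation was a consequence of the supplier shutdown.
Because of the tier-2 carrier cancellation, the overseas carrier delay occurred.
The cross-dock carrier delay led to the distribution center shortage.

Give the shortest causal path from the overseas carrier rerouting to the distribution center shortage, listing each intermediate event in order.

the overseas carrier rerouting → the tier-2 carrier cancellation
the tier-2 carrier cancellation → the overseas carrier delay
the overseas carrier delay → the distribution center shortage
Length: 3 steps.

the overseas carrier rerouting → the tier-2 carrier cancellation → the overseas carrier delay → the distribution center shortage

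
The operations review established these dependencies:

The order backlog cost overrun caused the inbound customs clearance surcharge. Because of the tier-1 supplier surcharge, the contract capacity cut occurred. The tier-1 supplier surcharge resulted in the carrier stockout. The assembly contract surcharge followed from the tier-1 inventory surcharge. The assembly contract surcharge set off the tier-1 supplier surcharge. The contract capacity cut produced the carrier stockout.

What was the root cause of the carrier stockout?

the tier-1 inventory surcharge

Tracing upstream from the carrier stockout: the carrier stockout ← the tier-1 supplier surcharge ← the assembly contract surcharge ← the tier-1 inventory surcharge.
The tier-1 inventory surcharge has no stated cause, so it is the root.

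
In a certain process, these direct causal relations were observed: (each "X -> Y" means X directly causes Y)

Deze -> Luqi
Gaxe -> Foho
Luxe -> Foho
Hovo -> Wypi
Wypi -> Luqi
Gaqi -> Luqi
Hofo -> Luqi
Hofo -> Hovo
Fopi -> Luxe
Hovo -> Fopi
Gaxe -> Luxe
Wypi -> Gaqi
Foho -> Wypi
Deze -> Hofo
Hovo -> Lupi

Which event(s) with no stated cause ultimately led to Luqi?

Deze, Gaxe

Tracing upstream from Luqi: Luqi ← Deze.
A separate upstream branch: Luqi ← Wypi ← Foho ← Gaxe.
Each of those chain origins has no stated cause.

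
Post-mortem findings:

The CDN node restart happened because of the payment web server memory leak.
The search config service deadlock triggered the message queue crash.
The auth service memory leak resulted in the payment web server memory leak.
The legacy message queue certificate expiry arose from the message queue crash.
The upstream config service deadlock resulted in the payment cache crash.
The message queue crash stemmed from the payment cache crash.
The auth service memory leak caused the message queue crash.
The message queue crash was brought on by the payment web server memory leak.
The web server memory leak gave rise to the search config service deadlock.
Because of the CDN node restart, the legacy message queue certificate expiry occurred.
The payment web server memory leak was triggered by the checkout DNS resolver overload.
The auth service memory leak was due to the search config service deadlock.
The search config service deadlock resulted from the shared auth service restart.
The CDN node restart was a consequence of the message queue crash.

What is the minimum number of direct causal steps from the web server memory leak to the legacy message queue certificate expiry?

3

Shortest chain: the web server memory leak → the search config service deadlock → the message queue crash → the legacy message queue certificate expiry.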